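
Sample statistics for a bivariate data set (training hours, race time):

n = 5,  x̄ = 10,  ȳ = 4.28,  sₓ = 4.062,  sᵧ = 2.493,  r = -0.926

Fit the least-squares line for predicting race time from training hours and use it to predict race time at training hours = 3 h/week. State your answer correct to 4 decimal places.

8.2582

b = r · sᵧ/sₓ = -0.926 · 2.493/4.062 = -0.568321
a = ȳ − b·x̄ = 4.28 − (-0.568321)·10 = 9.963205
ŷ(3) = a + b·3 = 9.963205 + (-0.568321)·3 = 8.258244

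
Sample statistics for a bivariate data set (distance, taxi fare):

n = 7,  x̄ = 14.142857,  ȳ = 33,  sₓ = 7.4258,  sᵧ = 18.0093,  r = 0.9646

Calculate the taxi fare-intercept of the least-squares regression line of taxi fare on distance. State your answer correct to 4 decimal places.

b = r · sᵧ/sₓ = 0.9646 · 18.0093/7.4258 = 2.339380
a = ȳ − b·x̄ = 33 − 2.339380·14.142857 = -0.085522

-0.0855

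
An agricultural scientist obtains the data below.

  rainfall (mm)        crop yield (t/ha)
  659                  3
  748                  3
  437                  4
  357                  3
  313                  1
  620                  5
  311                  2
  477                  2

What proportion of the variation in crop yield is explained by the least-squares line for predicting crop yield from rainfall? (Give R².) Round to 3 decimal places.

0.266

n = 8, Σx = 3922, Σy = 23, Σxy = 12029, Σx² = 2118822, Σy² = 77
Sxx = Σx² − (Σx)²/n = 2118822 − 1922760.5 = 196061.5
Sxy = Σxy − (Σx)(Σy)/n = 12029 − 11275.75 = 753.25
Syy = Σy² − (Σy)²/n = 77 − 66.125 = 10.875
R² = Sxy²/(Sxx·Syy) = (753.25)²/(196061.5·10.875) = 0.266107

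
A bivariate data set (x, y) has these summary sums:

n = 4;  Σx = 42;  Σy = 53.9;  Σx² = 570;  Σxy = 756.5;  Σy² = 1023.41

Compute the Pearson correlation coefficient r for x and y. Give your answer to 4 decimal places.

0.9733

Sxx = Σx² − (Σx)²/n = 570 − 441 = 129
Sxy = Σxy − (Σx)(Σy)/n = 756.5 − 565.95 = 190.55
Syy = Σy² − (Σy)²/n = 1023.41 − 726.3025 = 297.1075
r = Sxy/√(Sxx·Syy) = 190.55/√(38326.8675) = 190.55/195.772489 = 0.973324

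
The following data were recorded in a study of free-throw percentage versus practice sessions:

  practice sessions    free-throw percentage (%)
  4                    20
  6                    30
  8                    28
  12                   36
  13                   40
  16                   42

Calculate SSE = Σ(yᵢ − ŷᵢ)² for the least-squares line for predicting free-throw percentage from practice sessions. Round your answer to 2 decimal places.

29.98

n = 6, Σx = 59, Σy = 196, Σxy = 2108, Σx² = 685, Σy² = 6744
Sxx = Σx² − (Σx)²/n = 685 − 580.166667 = 104.833333
Sxy = Σxy − (Σx)(Σy)/n = 2108 − 1927.333333 = 180.666667
Syy = Σy² − (Σy)²/n = 6744 − 6402.666667 = 341.333333
b = Sxy/Sxx = 180.666667/104.833333 = 1.723370
SSE = Syy − b·Sxy = 341.333333 − 1.723370·180.666667 = 29.977742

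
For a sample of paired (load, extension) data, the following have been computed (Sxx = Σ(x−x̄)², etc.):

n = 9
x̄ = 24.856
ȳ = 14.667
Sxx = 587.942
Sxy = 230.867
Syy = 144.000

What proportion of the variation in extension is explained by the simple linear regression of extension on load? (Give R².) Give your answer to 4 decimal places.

R² = Sxy²/(Sxx·Syy) = (230.867)²/(587.942·144) = 0.629545

0.6295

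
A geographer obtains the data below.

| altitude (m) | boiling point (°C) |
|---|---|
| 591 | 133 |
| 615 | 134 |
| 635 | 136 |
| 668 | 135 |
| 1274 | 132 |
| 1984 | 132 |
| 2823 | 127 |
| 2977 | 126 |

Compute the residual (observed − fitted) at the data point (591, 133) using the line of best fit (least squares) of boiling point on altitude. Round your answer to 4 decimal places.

-1.7270

n = 8, Σx = 11567, Σy = 1055, Σxy = 1501232, Σx² = 23968145
Sxx = Σx² − (Σx)²/n = 23968145 − 16724436.125 = 7243708.875
Sxy = Σxy − (Σx)(Σy)/n = 1501232 − 1525398.125 = -24166.125
b = Sxy/Sxx = -24166.125/7243708.875 = -0.003336
a = ȳ − b·x̄ = 131.875 − (-0.003336)·1445.875 = 136.698661
ŷ(591) = 136.698661 + (-0.003336)·591 = 134.726994
residual = y − ŷ = 133 − 134.726994 = -1.726994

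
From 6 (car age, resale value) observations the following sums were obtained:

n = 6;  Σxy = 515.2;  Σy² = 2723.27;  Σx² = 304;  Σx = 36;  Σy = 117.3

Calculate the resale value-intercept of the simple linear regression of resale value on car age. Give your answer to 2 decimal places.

32.41

Sxx = Σx² − (Σx)²/n = 304 − 216 = 88
Sxy = Σxy − (Σx)(Σy)/n = 515.2 − 703.8 = -188.6
b = Sxy/Sxx = -188.6/88 = -2.143182
a = ȳ − b·x̄ = 19.55 − (-2.143182)·6 = 32.409091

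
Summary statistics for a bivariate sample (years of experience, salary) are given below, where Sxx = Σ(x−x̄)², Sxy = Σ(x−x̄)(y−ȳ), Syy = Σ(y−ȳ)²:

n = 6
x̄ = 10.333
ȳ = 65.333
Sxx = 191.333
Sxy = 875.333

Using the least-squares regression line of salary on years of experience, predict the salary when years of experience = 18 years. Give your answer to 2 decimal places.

b = Sxy/Sxx = 875.333/191.333 = 4.574919
a = ȳ − b·x̄ = 65.333 − 4.574919·10.333 = 18.060361
ŷ(18) = a + b·18 = 18.060361 + 4.574919·18 = 100.408905

100.41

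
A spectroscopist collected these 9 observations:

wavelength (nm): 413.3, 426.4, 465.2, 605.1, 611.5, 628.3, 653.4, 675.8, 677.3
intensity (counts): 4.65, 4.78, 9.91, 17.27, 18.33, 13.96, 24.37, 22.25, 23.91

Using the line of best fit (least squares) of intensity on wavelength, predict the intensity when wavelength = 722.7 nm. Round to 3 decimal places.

n = 9, Σx = 5156.3, Σy = 139.43, Σxy = 86154.26, Σx² = 3046256.53
Sxx = Σx² − (Σx)²/n = 3046256.53 − 2954158.854444 = 92097.675556
Sxy = Σxy − (Σx)(Σy)/n = 86154.26 − 79882.545444 = 6271.714556
b = Sxy/Sxx = 6271.714556/92097.675556 = 0.068099
a = ȳ − b·x̄ = 15.492222 − 0.068099·572.922222 = -23.522928
ŷ(722.7) = a + b·722.7 = -23.522928 + 0.068099·722.7 = 25.691866

25.692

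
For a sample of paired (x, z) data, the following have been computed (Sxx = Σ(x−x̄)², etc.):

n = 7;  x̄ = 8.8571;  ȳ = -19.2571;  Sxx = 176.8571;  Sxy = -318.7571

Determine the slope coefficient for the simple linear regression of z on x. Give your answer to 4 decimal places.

-1.8023

b = Sxy/Sxx = -318.7571/176.8571 = -1.802343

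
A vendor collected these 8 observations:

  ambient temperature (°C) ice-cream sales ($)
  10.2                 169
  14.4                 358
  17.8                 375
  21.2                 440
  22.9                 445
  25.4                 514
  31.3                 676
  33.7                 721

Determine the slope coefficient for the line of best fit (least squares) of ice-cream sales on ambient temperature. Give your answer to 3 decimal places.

21.761

n = 8, Σx = 176.9, Σy = 3698, Σxy = 91584.6, Σx² = 4362.63
Sxx = Σx² − (Σx)²/n = 4362.63 − 3911.70125 = 450.92875
Sxy = Σxy − (Σx)(Σy)/n = 91584.6 − 81772.025 = 9812.575
b = Sxy/Sxx = 9812.575/450.92875 = 21.760810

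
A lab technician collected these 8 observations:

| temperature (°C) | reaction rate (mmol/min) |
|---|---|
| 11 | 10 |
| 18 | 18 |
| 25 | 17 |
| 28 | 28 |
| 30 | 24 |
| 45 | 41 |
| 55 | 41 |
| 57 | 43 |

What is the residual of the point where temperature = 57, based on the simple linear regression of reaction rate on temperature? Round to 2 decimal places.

n = 8, Σx = 269, Σy = 222, Σxy = 8914, Σx² = 11053
Sxx = Σx² − (Σx)²/n = 11053 − 9045.125 = 2007.875
Sxy = Σxy − (Σx)(Σy)/n = 8914 − 7464.75 = 1449.25
b = Sxy/Sxx = 1449.25/2007.875 = 0.721783
a = ȳ − b·x̄ = 27.75 − 0.721783·33.625 = 3.480047
ŷ(57) = 3.480047 + 0.721783·57 = 44.621677
residual = y − ŷ = 43 − 44.621677 = -1.621677

-1.62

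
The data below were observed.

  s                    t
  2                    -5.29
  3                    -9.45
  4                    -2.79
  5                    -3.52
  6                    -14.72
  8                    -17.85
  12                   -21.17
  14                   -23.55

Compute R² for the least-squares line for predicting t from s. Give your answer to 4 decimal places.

0.7918

n = 8, Σx = 54, Σy = -98.34, Σxy = -882.55, Σx² = 494, Σy² = 1675.5334
Sxx = Σx² − (Σx)²/n = 494 − 364.5 = 129.5
Sxy = Σxy − (Σx)(Σy)/n = -882.55 − (-663.795) = -218.755
Syy = Σy² − (Σy)²/n = 1675.5334 − 1208.84445 = 466.68895
R² = Sxy²/(Sxx·Syy) = (-218.755)²/(129.5·466.68895) = 0.791806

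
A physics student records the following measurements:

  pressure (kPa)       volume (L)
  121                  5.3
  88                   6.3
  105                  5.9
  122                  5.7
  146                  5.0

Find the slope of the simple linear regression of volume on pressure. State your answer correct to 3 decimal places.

n = 5, Σx = 582, Σy = 28.2, Σxy = 3240.6, Σx² = 69610
Sxx = Σx² − (Σx)²/n = 69610 − 67744.8 = 1865.2
Sxy = Σxy − (Σx)(Σy)/n = 3240.6 − 3282.48 = -41.88
b = Sxy/Sxx = -41.88/1865.2 = -0.022453

-0.022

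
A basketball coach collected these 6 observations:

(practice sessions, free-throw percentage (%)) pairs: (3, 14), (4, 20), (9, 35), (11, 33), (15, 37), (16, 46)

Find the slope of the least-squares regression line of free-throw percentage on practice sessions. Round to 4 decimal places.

2.0543

n = 6, Σx = 58, Σy = 185, Σxy = 2091, Σx² = 708
Sxx = Σx² − (Σx)²/n = 708 − 560.666667 = 147.333333
Sxy = Σxy − (Σx)(Σy)/n = 2091 − 1788.333333 = 302.666667
b = Sxy/Sxx = 302.666667/147.333333 = 2.054299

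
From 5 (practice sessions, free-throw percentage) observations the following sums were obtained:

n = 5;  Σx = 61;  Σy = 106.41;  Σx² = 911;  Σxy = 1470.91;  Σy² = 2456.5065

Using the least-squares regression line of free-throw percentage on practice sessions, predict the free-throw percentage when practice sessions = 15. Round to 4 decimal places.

24.1812

Sxx = Σx² − (Σx)²/n = 911 − 744.2 = 166.8
Sxy = Σxy − (Σx)(Σy)/n = 1470.91 − 1298.202 = 172.708
b = Sxy/Sxx = 172.708/166.8 = 1.035420
a = ȳ − b·x̄ = 21.282 − 1.035420·12.2 = 8.649880
ŷ(15) = a + b·15 = 8.649880 + 1.035420·15 = 24.181175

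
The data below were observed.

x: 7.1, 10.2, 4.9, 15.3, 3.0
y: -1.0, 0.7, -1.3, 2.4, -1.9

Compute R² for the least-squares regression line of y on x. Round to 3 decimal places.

n = 5, Σx = 40.5, Σy = -1.1, Σxy = 24.69, Σx² = 421.55, Σy² = 12.55
Sxx = Σx² − (Σx)²/n = 421.55 − 328.05 = 93.5
Sxy = Σxy − (Σx)(Σy)/n = 24.69 − (-8.91) = 33.6
Syy = Σy² − (Σy)²/n = 12.55 − 0.242 = 12.308
R² = Sxy²/(Sxx·Syy) = (33.6)²/(93.5·12.308) = 0.981024

0.981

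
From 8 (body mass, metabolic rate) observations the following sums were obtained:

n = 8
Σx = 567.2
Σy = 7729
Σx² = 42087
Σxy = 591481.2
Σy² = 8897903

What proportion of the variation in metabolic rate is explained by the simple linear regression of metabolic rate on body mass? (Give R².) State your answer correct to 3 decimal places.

Sxx = Σx² − (Σx)²/n = 42087 − 40214.48 = 1872.52
Sxy = Σxy − (Σx)(Σy)/n = 591481.2 − 547986.1 = 43495.1
Syy = Σy² − (Σy)²/n = 8897903 − 7467180.125 = 1430722.875
R² = Sxy²/(Sxx·Syy) = (43495.1)²/(1872.52·1430722.875) = 0.706153

0.706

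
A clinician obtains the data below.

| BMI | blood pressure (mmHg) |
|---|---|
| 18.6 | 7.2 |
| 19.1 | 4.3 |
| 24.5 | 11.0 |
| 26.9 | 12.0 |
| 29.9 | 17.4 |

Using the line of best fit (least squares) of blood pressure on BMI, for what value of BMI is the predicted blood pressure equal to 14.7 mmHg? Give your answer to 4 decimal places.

n = 5, Σx = 119, Σy = 51.9, Σxy = 1328.61, Σx² = 2928.64
Sxx = Σx² − (Σx)²/n = 2928.64 − 2832.2 = 96.44
Sxy = Σxy − (Σx)(Σy)/n = 1328.61 − 1235.22 = 93.39
b = Sxy/Sxx = 93.39/96.44 = 0.968374
a = ȳ − b·x̄ = 10.38 − 0.968374·23.8 = -12.667304
Set a + b·x = 14.7: x = (14.7 − (-12.667304)) / 0.968374 = 28.261086

28.2611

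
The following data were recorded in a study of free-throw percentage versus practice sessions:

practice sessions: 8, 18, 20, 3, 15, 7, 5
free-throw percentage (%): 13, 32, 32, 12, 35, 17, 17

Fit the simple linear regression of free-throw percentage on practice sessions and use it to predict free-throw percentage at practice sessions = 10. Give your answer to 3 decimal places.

n = 7, Σx = 76, Σy = 158, Σxy = 2085, Σx² = 1096
Sxx = Σx² − (Σx)²/n = 1096 − 825.142857 = 270.857143
Sxy = Σxy − (Σx)(Σy)/n = 2085 − 1715.428571 = 369.571429
b = Sxy/Sxx = 369.571429/270.857143 = 1.364451
a = ȳ − b·x̄ = 22.571429 − 1.364451·10.857143 = 7.757384
ŷ(10) = a + b·10 = 7.757384 + 1.364451·10 = 21.401899

21.402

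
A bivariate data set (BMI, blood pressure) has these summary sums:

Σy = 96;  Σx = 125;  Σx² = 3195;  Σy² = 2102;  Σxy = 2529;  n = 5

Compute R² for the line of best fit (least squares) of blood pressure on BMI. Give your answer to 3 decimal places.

0.919

Sxx = Σx² − (Σx)²/n = 3195 − 3125 = 70
Sxy = Σxy − (Σx)(Σy)/n = 2529 − 2400 = 129
Syy = Σy² − (Σy)²/n = 2102 − 1843.2 = 258.8
R² = Sxy²/(Sxx·Syy) = (129)²/(70·258.8) = 0.918580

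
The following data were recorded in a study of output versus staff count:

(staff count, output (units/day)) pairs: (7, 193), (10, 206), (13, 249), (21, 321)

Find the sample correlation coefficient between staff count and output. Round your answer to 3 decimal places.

0.992

n = 4, Σx = 51, Σy = 969, Σxy = 13389, Σx² = 759, Σy² = 244727
Sxx = Σx² − (Σx)²/n = 759 − 650.25 = 108.75
Sxy = Σxy − (Σx)(Σy)/n = 13389 − 12354.75 = 1034.25
Syy = Σy² − (Σy)²/n = 244727 − 234740.25 = 9986.75
r = Sxy/√(Sxx·Syy) = 1034.25/√(1086059.0625) = 1034.25/1042.141575 = 0.992428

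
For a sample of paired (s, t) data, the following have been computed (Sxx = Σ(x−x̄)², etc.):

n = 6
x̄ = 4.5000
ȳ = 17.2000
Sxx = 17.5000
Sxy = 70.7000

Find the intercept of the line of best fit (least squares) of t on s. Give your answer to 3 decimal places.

b = Sxy/Sxx = 70.7/17.5 = 4.04
a = ȳ − b·x̄ = 17.2 − 4.04·4.5 = -0.98

-0.980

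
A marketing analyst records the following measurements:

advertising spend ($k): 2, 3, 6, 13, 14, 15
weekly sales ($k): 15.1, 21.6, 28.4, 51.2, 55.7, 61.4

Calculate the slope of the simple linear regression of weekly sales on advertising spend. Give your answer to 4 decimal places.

n = 6, Σx = 53, Σy = 233.4, Σxy = 2631.8, Σx² = 639
Sxx = Σx² − (Σx)²/n = 639 − 468.166667 = 170.833333
Sxy = Σxy − (Σx)(Σy)/n = 2631.8 − 2061.7 = 570.1
b = Sxy/Sxx = 570.1/170.833333 = 3.337171

3.3372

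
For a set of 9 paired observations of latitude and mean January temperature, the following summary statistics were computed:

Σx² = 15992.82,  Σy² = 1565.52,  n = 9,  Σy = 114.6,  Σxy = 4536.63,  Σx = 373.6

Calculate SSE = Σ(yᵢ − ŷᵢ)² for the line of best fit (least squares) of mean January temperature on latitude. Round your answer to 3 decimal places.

5.841

Sxx = Σx² − (Σx)²/n = 15992.82 − 15508.551111 = 484.268889
Sxy = Σxy − (Σx)(Σy)/n = 4536.63 − 4757.173333 = -220.543333
Syy = Σy² − (Σy)²/n = 1565.52 − 1459.24 = 106.28
b = Sxy/Sxx = -220.543333/484.268889 = -0.455415
SSE = Syy − b·Sxy = 106.28 − (-0.455415)·(-220.543333) = 5.841250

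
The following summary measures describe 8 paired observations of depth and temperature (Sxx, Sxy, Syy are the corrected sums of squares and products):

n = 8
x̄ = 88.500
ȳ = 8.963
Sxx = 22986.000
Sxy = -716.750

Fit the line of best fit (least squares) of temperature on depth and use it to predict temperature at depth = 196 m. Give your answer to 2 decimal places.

5.61

b = Sxy/Sxx = -716.75/22986 = -0.031182
a = ȳ − b·x̄ = 8.963 − (-0.031182)·88.5 = 11.722609
ŷ(196) = a + b·196 = 11.722609 + (-0.031182)·196 = 5.610932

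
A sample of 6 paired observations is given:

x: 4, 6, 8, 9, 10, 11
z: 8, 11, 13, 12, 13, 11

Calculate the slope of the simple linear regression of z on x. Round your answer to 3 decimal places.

0.500

n = 6, Σx = 48, Σy = 68, Σxy = 561, Σx² = 418
Sxx = Σx² − (Σx)²/n = 418 − 384 = 34
Sxy = Σxy − (Σx)(Σy)/n = 561 − 544 = 17
b = Sxy/Sxx = 17/34 = 0.5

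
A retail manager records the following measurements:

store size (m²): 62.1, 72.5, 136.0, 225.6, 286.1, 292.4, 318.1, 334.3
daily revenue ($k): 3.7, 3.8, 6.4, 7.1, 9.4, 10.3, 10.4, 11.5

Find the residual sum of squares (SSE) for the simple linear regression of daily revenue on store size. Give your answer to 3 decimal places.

n = 8, Σx = 1727.1, Σy = 62.6, Σxy = 15831.18, Σx² = 458799.09, Σy² = 554.36
Sxx = Σx² − (Σx)²/n = 458799.09 − 372859.30125 = 85939.78875
Sxy = Σxy − (Σx)(Σy)/n = 15831.18 − 13514.5575 = 2316.6225
Syy = Σy² − (Σy)²/n = 554.36 − 489.845 = 64.515
b = Sxy/Sxx = 2316.6225/85939.78875 = 0.026956
SSE = Syy − b·Sxy = 64.515 − 0.026956·2316.6225 = 2.067327

2.067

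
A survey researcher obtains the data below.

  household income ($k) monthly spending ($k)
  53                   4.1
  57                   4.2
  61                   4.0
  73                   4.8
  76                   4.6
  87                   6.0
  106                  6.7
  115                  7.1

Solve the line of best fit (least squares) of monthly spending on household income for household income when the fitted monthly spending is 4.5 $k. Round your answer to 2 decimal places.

65.53

n = 8, Σx = 628, Σy = 41.5, Σxy = 3449.4, Σx² = 52914
Sxx = Σx² − (Σx)²/n = 52914 − 49298 = 3616
Sxy = Σxy − (Σx)(Σy)/n = 3449.4 − 3257.75 = 191.65
b = Sxy/Sxx = 191.65/3616 = 0.053001
a = ȳ − b·x̄ = 5.1875 − 0.053001·78.5 = 1.026957
Set a + b·x = 4.5: x = (4.5 − 1.026957) / 0.053001 = 65.528437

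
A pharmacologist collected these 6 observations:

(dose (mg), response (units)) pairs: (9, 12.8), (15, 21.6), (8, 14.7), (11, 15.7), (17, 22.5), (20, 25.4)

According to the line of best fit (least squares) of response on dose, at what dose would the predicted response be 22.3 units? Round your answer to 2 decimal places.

n = 6, Σx = 80, Σy = 112.7, Σxy = 1620, Σx² = 1180
Sxx = Σx² − (Σx)²/n = 1180 − 1066.666667 = 113.333333
Sxy = Σxy − (Σx)(Σy)/n = 1620 − 1502.666667 = 117.333333
b = Sxy/Sxx = 117.333333/113.333333 = 1.035294
a = ȳ − b·x̄ = 18.783333 − 1.035294·13.333333 = 4.979412
Set a + b·x = 22.3: x = (22.3 − 4.979412) / 1.035294 = 16.730114

16.73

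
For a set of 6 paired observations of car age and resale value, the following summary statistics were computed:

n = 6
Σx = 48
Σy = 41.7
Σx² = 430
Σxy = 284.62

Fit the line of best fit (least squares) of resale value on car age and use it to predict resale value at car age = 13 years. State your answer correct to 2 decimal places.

Sxx = Σx² − (Σx)²/n = 430 − 384 = 46
Sxy = Σxy − (Σx)(Σy)/n = 284.62 − 333.6 = -48.98
b = Sxy/Sxx = -48.98/46 = -1.064783
a = ȳ − b·x̄ = 6.95 − (-1.064783)·8 = 15.468261
ŷ(13) = a + b·13 = 15.468261 + (-1.064783)·13 = 1.626087

1.63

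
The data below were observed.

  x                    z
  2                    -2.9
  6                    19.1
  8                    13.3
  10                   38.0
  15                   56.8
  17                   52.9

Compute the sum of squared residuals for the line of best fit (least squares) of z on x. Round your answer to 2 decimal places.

n = 6, Σx = 58, Σy = 177.2, Σxy = 2346.5, Σx² = 718, Σy² = 8018.76
Sxx = Σx² − (Σx)²/n = 718 − 560.666667 = 157.333333
Sxy = Σxy − (Σx)(Σy)/n = 2346.5 − 1712.933333 = 633.566667
Syy = Σy² − (Σy)²/n = 8018.76 − 5233.306667 = 2785.453333
b = Sxy/Sxx = 633.566667/157.333333 = 4.026907
SSE = Syy − b·Sxy = 2785.453333 − 4.026907·633.566667 = 234.139428

234.14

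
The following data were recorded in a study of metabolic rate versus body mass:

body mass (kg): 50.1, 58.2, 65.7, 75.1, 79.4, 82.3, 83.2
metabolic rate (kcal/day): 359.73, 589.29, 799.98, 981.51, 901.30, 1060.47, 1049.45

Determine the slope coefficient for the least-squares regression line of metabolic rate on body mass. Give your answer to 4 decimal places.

n = 7, Σx = 494, Σy = 5741.73, Σxy = 424743.379, Σx² = 35853.64
Sxx = Σx² − (Σx)²/n = 35853.64 − 34862.285714 = 991.354286
Sxy = Σxy − (Σx)(Σy)/n = 424743.379 − 405202.088571 = 19541.290429
b = Sxy/Sxx = 19541.290429/991.354286 = 19.711712

19.7117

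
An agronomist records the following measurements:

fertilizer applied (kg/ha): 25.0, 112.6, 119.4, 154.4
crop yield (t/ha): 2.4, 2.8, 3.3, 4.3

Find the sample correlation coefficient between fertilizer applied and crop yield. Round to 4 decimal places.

0.8617

n = 4, Σx = 411.4, Σy = 12.8, Σxy = 1433.22, Σx² = 51399.48, Σy² = 42.98
Sxx = Σx² − (Σx)²/n = 51399.48 − 42312.49 = 9086.99
Sxy = Σxy − (Σx)(Σy)/n = 1433.22 − 1316.48 = 116.74
Syy = Σy² − (Σy)²/n = 42.98 − 40.96 = 2.02
r = Sxy/√(Sxx·Syy) = 116.74/√(18355.7198) = 116.74/135.483282 = 0.861656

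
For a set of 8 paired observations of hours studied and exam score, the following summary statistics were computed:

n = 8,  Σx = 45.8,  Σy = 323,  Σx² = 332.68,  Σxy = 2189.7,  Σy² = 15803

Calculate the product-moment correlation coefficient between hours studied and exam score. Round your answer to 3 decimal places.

Sxx = Σx² − (Σx)²/n = 332.68 − 262.205 = 70.475
Sxy = Σxy − (Σx)(Σy)/n = 2189.7 − 1849.175 = 340.525
Syy = Σy² − (Σy)²/n = 15803 − 13041.125 = 2761.875
r = Sxy/√(Sxx·Syy) = 340.525/√(194643.140625) = 340.525/441.183795 = 0.771844

0.772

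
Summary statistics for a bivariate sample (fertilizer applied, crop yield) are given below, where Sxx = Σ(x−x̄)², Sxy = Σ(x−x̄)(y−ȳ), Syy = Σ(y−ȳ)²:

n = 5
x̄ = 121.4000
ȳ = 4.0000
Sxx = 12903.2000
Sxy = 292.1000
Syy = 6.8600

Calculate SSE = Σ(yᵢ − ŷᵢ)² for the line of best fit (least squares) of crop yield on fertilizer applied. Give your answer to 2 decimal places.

0.25

b = Sxy/Sxx = 292.1/12903.2 = 0.022638
SSE = Syy − b·Sxy = 6.86 − 0.022638·292.1 = 0.2475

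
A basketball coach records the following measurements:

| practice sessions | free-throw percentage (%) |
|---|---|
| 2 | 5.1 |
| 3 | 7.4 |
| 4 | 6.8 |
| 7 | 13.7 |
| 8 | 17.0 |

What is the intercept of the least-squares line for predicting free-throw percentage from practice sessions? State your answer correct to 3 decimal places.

0.776

n = 5, Σx = 24, Σy = 50, Σxy = 291.5, Σx² = 142
Sxx = Σx² − (Σx)²/n = 142 − 115.2 = 26.8
Sxy = Σxy − (Σx)(Σy)/n = 291.5 − 240 = 51.5
b = Sxy/Sxx = 51.5/26.8 = 1.921642
a = ȳ − b·x̄ = 10 − 1.921642·4.8 = 0.776119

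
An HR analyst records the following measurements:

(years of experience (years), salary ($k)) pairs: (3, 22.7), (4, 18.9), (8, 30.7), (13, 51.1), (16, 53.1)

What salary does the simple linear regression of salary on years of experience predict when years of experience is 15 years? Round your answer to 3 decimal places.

n = 5, Σx = 44, Σy = 176.5, Σxy = 1903.2, Σx² = 514
Sxx = Σx² − (Σx)²/n = 514 − 387.2 = 126.8
Sxy = Σxy − (Σx)(Σy)/n = 1903.2 − 1553.2 = 350
b = Sxy/Sxx = 350/126.8 = 2.760252
a = ȳ − b·x̄ = 35.3 − 2.760252·8.8 = 11.009779
ŷ(15) = a + b·15 = 11.009779 + 2.760252·15 = 52.413565

52.414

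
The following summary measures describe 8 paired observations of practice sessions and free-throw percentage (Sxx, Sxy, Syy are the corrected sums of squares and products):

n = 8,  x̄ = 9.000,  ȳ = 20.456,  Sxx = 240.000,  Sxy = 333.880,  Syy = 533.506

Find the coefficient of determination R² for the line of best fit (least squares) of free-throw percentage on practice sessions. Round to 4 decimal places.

0.8706

R² = Sxy²/(Sxx·Syy) = (333.88)²/(240·533.506) = 0.870623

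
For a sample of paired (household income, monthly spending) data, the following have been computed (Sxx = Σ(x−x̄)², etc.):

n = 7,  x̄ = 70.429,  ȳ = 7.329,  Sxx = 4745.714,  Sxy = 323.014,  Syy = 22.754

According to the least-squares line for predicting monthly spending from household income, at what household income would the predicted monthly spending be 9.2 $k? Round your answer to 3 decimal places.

97.918

b = Sxy/Sxx = 323.014/4745.714 = 0.068064
a = ȳ − b·x̄ = 7.329 − 0.068064·70.429 = 2.535295
Set a + b·x = 9.2: x = (9.2 − 2.535295) / 0.068064 = 97.917687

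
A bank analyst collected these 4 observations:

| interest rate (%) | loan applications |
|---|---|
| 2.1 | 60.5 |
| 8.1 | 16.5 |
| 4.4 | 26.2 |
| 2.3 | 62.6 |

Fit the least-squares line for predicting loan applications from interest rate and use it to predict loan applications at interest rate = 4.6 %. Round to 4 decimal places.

n = 4, Σx = 16.9, Σy = 165.8, Σxy = 519.96, Σx² = 94.67
Sxx = Σx² − (Σx)²/n = 94.67 − 71.4025 = 23.2675
Sxy = Σxy − (Σx)(Σy)/n = 519.96 − 700.505 = -180.545
b = Sxy/Sxx = -180.545/23.2675 = -7.759536
a = ȳ − b·x̄ = 41.45 − (-7.759536)·4.225 = 74.234039
ŷ(4.6) = a + b·4.6 = 74.234039 + (-7.759536)·4.6 = 38.540174

38.5402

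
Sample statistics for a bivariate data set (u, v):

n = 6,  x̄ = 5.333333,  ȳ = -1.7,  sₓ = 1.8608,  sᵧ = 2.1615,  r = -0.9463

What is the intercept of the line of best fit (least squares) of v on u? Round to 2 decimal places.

4.16

b = r · sᵧ/sₓ = -0.9463 · 2.1615/1.8608 = -1.099219
a = ȳ − b·x̄ = -1.7 − (-1.099219)·5.333333 = 4.162503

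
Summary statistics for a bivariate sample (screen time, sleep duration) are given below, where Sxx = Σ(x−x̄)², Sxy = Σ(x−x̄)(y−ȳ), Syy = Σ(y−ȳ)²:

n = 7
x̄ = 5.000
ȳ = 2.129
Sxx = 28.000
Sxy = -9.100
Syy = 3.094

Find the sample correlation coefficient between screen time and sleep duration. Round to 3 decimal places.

r = Sxy/√(Sxx·Syy) = -9.1/√(86.632) = -9.1/9.307631 = -0.977692

-0.978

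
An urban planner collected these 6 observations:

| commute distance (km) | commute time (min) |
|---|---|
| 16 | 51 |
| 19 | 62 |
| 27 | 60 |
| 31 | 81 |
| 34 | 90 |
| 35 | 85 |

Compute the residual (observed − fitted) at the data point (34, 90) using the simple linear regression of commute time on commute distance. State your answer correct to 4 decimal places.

5.6369

n = 6, Σx = 162, Σy = 429, Σxy = 12160, Σx² = 4688
Sxx = Σx² − (Σx)²/n = 4688 − 4374 = 314
Sxy = Σxy − (Σx)(Σy)/n = 12160 − 11583 = 577
b = Sxy/Sxx = 577/314 = 1.837580
a = ȳ − b·x̄ = 71.5 − 1.837580·27 = 21.885350
ŷ(34) = 21.885350 + 1.837580·34 = 84.363057
residual = y − ŷ = 90 − 84.363057 = 5.636943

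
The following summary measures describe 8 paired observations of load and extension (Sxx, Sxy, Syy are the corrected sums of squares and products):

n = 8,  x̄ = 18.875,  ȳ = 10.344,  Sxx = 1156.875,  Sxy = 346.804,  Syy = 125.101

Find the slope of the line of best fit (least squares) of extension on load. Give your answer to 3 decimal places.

0.300

b = Sxy/Sxx = 346.804/1156.875 = 0.299777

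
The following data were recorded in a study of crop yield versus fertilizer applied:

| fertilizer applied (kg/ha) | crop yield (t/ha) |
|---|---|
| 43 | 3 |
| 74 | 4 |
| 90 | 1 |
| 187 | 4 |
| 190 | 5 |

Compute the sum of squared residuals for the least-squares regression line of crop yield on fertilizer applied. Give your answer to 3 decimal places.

6.372

n = 5, Σx = 584, Σy = 17, Σxy = 2213, Σx² = 86494, Σy² = 67
Sxx = Σx² − (Σx)²/n = 86494 − 68211.2 = 18282.8
Sxy = Σxy − (Σx)(Σy)/n = 2213 − 1985.6 = 227.4
Syy = Σy² − (Σy)²/n = 67 − 57.8 = 9.2
b = Sxy/Sxx = 227.4/18282.8 = 0.012438
SSE = Syy − b·Sxy = 9.2 − 0.012438·227.4 = 6.371617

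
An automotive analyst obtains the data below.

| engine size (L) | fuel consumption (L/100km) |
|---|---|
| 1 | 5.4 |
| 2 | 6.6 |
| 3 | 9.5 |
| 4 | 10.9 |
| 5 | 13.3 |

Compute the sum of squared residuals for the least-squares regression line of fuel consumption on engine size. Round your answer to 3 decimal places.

0.571

n = 5, Σx = 15, Σy = 45.7, Σxy = 157.2, Σx² = 55, Σy² = 458.67
Sxx = Σx² − (Σx)²/n = 55 − 45 = 10
Sxy = Σxy − (Σx)(Σy)/n = 157.2 − 137.1 = 20.1
Syy = Σy² − (Σy)²/n = 458.67 − 417.698 = 40.972
b = Sxy/Sxx = 20.1/10 = 2.01
SSE = Syy − b·Sxy = 40.972 − 2.01·20.1 = 0.571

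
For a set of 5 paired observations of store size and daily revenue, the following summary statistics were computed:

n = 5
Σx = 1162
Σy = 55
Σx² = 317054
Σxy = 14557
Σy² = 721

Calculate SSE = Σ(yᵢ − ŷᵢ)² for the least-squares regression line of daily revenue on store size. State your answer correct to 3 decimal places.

Sxx = Σx² − (Σx)²/n = 317054 − 270048.8 = 47005.2
Sxy = Σxy − (Σx)(Σy)/n = 14557 − 12782 = 1775
Syy = Σy² − (Σy)²/n = 721 − 605 = 116
b = Sxy/Sxx = 1775/47005.2 = 0.037762
SSE = Syy − b·Sxy = 116 − 0.037762·1775 = 48.972841

48.973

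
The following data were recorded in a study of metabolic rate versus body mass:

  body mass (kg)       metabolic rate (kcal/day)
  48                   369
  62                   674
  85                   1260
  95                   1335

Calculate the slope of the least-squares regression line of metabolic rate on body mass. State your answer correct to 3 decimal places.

21.610

n = 4, Σx = 290, Σy = 3638, Σxy = 293425, Σx² = 22398
Sxx = Σx² − (Σx)²/n = 22398 − 21025 = 1373
Sxy = Σxy − (Σx)(Σy)/n = 293425 − 263755 = 29670
b = Sxy/Sxx = 29670/1373 = 21.609614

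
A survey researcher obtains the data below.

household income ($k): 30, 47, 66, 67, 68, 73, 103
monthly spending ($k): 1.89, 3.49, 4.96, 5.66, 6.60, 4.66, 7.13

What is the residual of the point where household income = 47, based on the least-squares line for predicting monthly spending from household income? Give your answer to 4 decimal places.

-0.1421

n = 7, Σx = 454, Σy = 34.39, Σxy = 2450.68, Σx² = 32516
Sxx = Σx² − (Σx)²/n = 32516 − 29445.142857 = 3070.857143
Sxy = Σxy − (Σx)(Σy)/n = 2450.68 − 2230.437143 = 220.242857
b = Sxy/Sxx = 220.242857/3070.857143 = 0.071720
a = ȳ − b·x̄ = 4.912857 − 0.071720·64.857143 = 0.261282
ŷ(47) = 0.261282 + 0.071720·47 = 3.632137
residual = y − ŷ = 3.49 − 3.632137 = -0.142137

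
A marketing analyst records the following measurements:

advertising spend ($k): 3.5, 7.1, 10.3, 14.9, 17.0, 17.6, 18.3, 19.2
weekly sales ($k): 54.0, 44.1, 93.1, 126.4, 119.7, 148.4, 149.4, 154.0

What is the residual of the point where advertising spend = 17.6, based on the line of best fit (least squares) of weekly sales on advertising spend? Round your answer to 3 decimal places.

8.026

n = 8, Σx = 107.9, Σy = 889.1, Σxy = 13681.96, Σx² = 1693.05
Sxx = Σx² − (Σx)²/n = 1693.05 − 1455.30125 = 237.74875
Sxy = Σxy − (Σx)(Σy)/n = 13681.96 − 11991.73625 = 1690.22375
b = Sxy/Sxx = 1690.22375/237.74875 = 7.109286
a = ȳ − b·x̄ = 111.1375 − 7.109286·13.4875 = 15.251011
ŷ(17.6) = 15.251011 + 7.109286·17.6 = 140.374437
residual = y − ŷ = 148.4 − 140.374437 = 8.025563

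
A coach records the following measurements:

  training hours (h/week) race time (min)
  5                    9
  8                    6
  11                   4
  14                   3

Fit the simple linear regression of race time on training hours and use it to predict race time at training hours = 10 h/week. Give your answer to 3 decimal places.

n = 4, Σx = 38, Σy = 22, Σxy = 179, Σx² = 406
Sxx = Σx² − (Σx)²/n = 406 − 361 = 45
Sxy = Σxy − (Σx)(Σy)/n = 179 − 209 = -30
b = Sxy/Sxx = -30/45 = -0.666667
a = ȳ − b·x̄ = 5.5 − (-0.666667)·9.5 = 11.833333
ŷ(10) = a + b·10 = 11.833333 + (-0.666667)·10 = 5.166667

5.167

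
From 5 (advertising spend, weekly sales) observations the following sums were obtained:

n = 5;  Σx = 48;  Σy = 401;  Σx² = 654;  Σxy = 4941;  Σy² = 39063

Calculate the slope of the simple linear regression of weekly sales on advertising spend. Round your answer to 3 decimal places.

Sxx = Σx² − (Σx)²/n = 654 − 460.8 = 193.2
Sxy = Σxy − (Σx)(Σy)/n = 4941 − 3849.6 = 1091.4
b = Sxy/Sxx = 1091.4/193.2 = 5.649068

5.649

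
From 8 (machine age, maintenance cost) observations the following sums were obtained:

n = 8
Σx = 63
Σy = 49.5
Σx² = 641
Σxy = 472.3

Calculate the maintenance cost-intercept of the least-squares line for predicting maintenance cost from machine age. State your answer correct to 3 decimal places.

Sxx = Σx² − (Σx)²/n = 641 − 496.125 = 144.875
Sxy = Σxy − (Σx)(Σy)/n = 472.3 − 389.8125 = 82.4875
b = Sxy/Sxx = 82.4875/144.875 = 0.569370
a = ȳ − b·x̄ = 6.1875 − 0.569370·7.875 = 1.703710

1.704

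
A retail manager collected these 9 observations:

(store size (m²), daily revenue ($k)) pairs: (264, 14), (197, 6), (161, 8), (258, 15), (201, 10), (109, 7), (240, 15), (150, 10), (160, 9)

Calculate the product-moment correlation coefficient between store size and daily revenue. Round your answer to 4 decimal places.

0.8062

n = 9, Σx = 1740, Σy = 94, Σxy = 19349, Σx² = 358972, Σy² = 1076
Sxx = Σx² − (Σx)²/n = 358972 − 336400 = 22572
Sxy = Σxy − (Σx)(Σy)/n = 19349 − 18173.333333 = 1175.666667
Syy = Σy² − (Σy)²/n = 1076 − 981.777778 = 94.222222
r = Sxy/√(Sxx·Syy) = 1175.666667/√(2126784) = 1175.666667/1458.349752 = 0.806162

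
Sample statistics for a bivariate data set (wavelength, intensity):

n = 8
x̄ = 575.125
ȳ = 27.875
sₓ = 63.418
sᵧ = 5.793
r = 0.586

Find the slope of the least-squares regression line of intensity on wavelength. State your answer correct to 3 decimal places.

b = r · sᵧ/sₓ = 0.586 · 5.793/63.418 = 0.053529

0.054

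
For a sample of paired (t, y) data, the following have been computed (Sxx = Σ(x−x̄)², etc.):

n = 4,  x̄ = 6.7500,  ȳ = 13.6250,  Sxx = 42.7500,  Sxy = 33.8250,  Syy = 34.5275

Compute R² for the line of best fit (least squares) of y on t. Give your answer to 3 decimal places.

R² = Sxy²/(Sxx·Syy) = (33.825)²/(42.75·34.5275) = 0.775130

0.775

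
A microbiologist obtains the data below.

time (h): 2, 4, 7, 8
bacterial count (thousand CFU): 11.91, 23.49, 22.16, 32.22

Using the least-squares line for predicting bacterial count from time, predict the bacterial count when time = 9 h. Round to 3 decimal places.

32.222

n = 4, Σx = 21, Σy = 89.78, Σxy = 530.66, Σx² = 133
Sxx = Σx² − (Σx)²/n = 133 − 110.25 = 22.75
Sxy = Σxy − (Σx)(Σy)/n = 530.66 − 471.345 = 59.315
b = Sxy/Sxx = 59.315/22.75 = 2.607253
a = ȳ − b·x̄ = 22.445 − 2.607253·5.25 = 8.756923
ŷ(9) = a + b·9 = 8.756923 + 2.607253·9 = 32.222198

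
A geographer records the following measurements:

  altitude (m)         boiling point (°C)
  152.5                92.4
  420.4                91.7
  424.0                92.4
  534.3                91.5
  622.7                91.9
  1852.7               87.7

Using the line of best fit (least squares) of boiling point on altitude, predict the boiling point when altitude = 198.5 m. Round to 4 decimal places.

n = 6, Σx = 4006.6, Σy = 547.6, Σxy = 360415.65, Σx² = 4485497.48
Sxx = Σx² − (Σx)²/n = 4485497.48 − 2675473.926667 = 1810023.553333
Sxy = Σxy − (Σx)(Σy)/n = 360415.65 − 365669.026667 = -5253.376667
b = Sxy/Sxx = -5253.376667/1810023.553333 = -0.002902
a = ȳ − b·x̄ = 91.266667 − (-0.002902)·667.766667 = 93.204779
ŷ(198.5) = a + b·198.5 = 93.204779 + (-0.002902)·198.5 = 92.628657

92.6287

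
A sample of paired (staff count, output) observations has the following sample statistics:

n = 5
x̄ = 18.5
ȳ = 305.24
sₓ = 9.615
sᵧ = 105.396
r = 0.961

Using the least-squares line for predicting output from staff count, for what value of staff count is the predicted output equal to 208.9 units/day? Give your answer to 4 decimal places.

9.3545

b = r · sᵧ/sₓ = 0.961 · 105.396/9.615 = 10.534119
a = ȳ − b·x̄ = 305.24 − 10.534119·18.5 = 110.358795
Set a + b·x = 208.9: x = (208.9 − 110.358795) / 10.534119 = 9.354480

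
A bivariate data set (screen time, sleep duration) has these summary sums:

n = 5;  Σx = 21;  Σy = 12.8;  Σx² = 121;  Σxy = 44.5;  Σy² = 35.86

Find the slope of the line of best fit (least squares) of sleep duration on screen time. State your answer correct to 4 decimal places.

-0.2823

Sxx = Σx² − (Σx)²/n = 121 − 88.2 = 32.8
Sxy = Σxy − (Σx)(Σy)/n = 44.5 − 53.76 = -9.26
b = Sxy/Sxx = -9.26/32.8 = -0.282317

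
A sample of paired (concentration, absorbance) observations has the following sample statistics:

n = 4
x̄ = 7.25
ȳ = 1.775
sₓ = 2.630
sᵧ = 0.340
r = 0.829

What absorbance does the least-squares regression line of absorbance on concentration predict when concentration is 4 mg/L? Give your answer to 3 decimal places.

b = r · sᵧ/sₓ = 0.829 · 0.34/2.63 = 0.107171
a = ȳ − b·x̄ = 1.775 − 0.107171·7.25 = 0.998010
ŷ(4) = a + b·4 = 0.998010 + 0.107171·4 = 1.426694

1.427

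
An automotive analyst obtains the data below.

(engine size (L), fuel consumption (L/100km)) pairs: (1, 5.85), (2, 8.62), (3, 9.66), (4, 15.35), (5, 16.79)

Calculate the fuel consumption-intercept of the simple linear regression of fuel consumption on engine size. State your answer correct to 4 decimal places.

2.6710

n = 5, Σx = 15, Σy = 56.27, Σxy = 197.42, Σx² = 55
Sxx = Σx² − (Σx)²/n = 55 − 45 = 10
Sxy = Σxy − (Σx)(Σy)/n = 197.42 − 168.81 = 28.61
b = Sxy/Sxx = 28.61/10 = 2.861
a = ȳ − b·x̄ = 11.254 − 2.861·3 = 2.671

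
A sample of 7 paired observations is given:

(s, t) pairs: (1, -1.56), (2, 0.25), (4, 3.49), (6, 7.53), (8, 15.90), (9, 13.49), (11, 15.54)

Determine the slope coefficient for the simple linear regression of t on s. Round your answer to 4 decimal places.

n = 7, Σx = 41, Σy = 54.64, Σxy = 477.63, Σx² = 323
Sxx = Σx² − (Σx)²/n = 323 − 240.142857 = 82.857143
Sxy = Σxy − (Σx)(Σy)/n = 477.63 − 320.034286 = 157.595714
b = Sxy/Sxx = 157.595714/82.857143 = 1.902017

1.9020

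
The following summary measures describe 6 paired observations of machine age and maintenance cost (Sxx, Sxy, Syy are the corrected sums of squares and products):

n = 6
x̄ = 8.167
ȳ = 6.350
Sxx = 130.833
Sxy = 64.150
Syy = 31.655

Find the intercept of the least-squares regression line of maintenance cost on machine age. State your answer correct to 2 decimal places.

2.35

b = Sxy/Sxx = 64.15/130.833 = 0.490320
a = ȳ − b·x̄ = 6.35 − 0.490320·8.167 = 2.345559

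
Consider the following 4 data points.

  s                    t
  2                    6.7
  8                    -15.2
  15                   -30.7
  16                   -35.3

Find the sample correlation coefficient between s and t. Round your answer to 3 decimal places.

n = 4, Σx = 41, Σy = -74.5, Σxy = -1133.5, Σx² = 549, Σy² = 2464.51
Sxx = Σx² − (Σx)²/n = 549 − 420.25 = 128.75
Sxy = Σxy − (Σx)(Σy)/n = -1133.5 − (-763.625) = -369.875
Syy = Σy² − (Σy)²/n = 2464.51 − 1387.5625 = 1076.9475
r = Sxy/√(Sxx·Syy) = -369.875/√(138656.990625) = -369.875/372.366742 = -0.993308

-0.993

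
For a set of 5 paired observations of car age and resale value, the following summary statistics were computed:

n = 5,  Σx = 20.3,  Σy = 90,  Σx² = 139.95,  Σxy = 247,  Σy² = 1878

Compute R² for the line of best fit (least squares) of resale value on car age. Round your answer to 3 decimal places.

Sxx = Σx² − (Σx)²/n = 139.95 − 82.418 = 57.532
Sxy = Σxy − (Σx)(Σy)/n = 247 − 365.4 = -118.4
Syy = Σy² − (Σy)²/n = 1878 − 1620 = 258
R² = Sxy²/(Sxx·Syy) = (-118.4)²/(57.532·258) = 0.944440

0.944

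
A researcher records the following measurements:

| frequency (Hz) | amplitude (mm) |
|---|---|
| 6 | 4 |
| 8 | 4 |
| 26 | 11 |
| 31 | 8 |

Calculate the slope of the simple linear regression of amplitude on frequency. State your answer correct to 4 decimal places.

n = 4, Σx = 71, Σy = 27, Σxy = 590, Σx² = 1737
Sxx = Σx² − (Σx)²/n = 1737 − 1260.25 = 476.75
Sxy = Σxy − (Σx)(Σy)/n = 590 − 479.25 = 110.75
b = Sxy/Sxx = 110.75/476.75 = 0.232302

0.2323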